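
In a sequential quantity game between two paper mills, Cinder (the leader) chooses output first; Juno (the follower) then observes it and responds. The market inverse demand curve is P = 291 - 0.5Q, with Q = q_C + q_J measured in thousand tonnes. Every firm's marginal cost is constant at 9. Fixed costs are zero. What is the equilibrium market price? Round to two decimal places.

79.50

The follower Juno best-responds to any q_C: π_J = (291 - 0.5Q)q_J - 9q_J.
Follower FOC: 282 - (1/2)q_C - q_J = 0, so q_J(q_C) = (282 - (1/2)q_C).
The leader anticipates this reaction. Substituting into P = 291 - 0.5Q gives P = 150 - (1/4)q_C, so π_C = (150 - (1/4)q_C)q_C - 9q_C.
Leader FOC: 141 - (1/2)q_C = 0, so q_C = 282.
Then q_J = (282 - (1/2)·282) = 141.
Total output Q = 423, so price P = 291 - (1/2)·423 = 159/2.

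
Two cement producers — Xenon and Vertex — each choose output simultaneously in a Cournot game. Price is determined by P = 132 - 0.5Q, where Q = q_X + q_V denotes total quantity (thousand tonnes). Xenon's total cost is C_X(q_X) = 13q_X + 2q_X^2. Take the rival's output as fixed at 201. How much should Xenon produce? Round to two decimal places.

3.70

With the rival's output fixed at 201, Xenon's profit is π_X = (132 - (1/2)·201 - (1/2)q_X)q_X - (13q_X + 2q_X²) = (63/2 - (1/2)q_X)q_X - (13q_X + 2q_X²).
∂π_X/∂q_X = 37/2 - 5q_X = 0, so q_X = 37/10.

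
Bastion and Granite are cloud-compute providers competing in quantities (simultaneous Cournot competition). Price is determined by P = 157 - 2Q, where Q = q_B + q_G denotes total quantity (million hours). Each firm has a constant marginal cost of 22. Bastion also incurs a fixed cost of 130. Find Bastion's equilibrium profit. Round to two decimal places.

Each firm earns π_i = (157 - 2Q)q_i - 22q_i.
Setting ∂π_i/∂q_i = 0 with rivals' quantities fixed: 135 - 4q_i - 2q_j = 0.
With identical firms every q_j equals q_i, so q_j = q_i and 135 = 6q_i, giving q_i = 45/2.
Price P = 157 - 2·45 = 67.
Bastion's profit: (67 - 22)·(45/2) - 130 = 1765/2.

882.50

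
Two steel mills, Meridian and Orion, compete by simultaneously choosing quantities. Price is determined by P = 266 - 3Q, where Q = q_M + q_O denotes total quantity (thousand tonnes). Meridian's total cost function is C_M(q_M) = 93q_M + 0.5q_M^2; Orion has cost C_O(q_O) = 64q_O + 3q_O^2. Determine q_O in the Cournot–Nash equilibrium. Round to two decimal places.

11.93

Meridian's profit: π_M = (266 - 3Q)q_M - (93q_M + (1/2)q_M²). Setting ∂π_M/∂q_M = 0: 173 - 7q_M - 3(q_O) = 0.
Orion's first-order condition: 202 - 12q_O - 3(q_M) = 0.
Rearranging gives the reaction functions q_M = (173 - 3q_O)/7 and q_O = (202 - 3q_M)/12.
Solving the pair: q_M = 98/5, q_O = 179/15.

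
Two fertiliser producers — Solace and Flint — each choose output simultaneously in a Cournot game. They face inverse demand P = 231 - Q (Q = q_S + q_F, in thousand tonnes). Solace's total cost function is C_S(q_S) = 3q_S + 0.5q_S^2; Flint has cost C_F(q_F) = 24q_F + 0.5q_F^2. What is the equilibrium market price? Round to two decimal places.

122.25

Solace's profit: π_S = (231 - Q)q_S - (3q_S + (1/2)q_S²). Setting ∂π_S/∂q_S = 0: 228 - 3q_S - (q_F) = 0.
Flint's profit: π_F = (231 - Q)q_F - (24q_F + (1/2)q_F²). Setting ∂π_F/∂q_F = 0: 207 - 3q_F - (q_S) = 0.
Rearranging gives the reaction functions q_S = (228 - q_F)/3 and q_F = (207 - q_S)/3.
Substituting one into the other gives q_S = 477/8 and q_F = 393/8.
Total output Q = 435/4, so price P = 231 - 435/4 = 489/4.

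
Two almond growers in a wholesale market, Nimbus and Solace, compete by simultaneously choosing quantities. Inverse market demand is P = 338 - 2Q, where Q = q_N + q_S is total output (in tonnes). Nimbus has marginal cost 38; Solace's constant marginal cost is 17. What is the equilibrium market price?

Nimbus's profit: π_N = (338 - 2Q)q_N - (38q_N). Setting ∂π_N/∂q_N = 0: 300 - 4q_N - 2(q_S) = 0.
Solace's profit: π_S = (338 - 2Q)q_S - (17q_S). Setting ∂π_S/∂q_S = 0: 321 - 4q_S - 2(q_N) = 0.
Rearranging gives the reaction functions q_N = (300 - 2q_S)/4 and q_S = (321 - 2q_N)/4.
Substituting one into the other gives q_N = 93/2 and q_S = 57.
Total output Q = 207/2, so price P = 338 - 2·(207/2) = 131.

131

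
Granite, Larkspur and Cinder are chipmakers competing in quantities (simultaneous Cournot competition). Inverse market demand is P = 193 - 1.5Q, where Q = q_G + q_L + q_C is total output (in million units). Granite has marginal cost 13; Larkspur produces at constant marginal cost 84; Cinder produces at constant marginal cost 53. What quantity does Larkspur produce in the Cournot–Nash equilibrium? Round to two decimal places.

1.17

Granite's profit: π_G = (193 - 1.5Q)q_G - (13q_G). Setting ∂π_G/∂q_G = 0: 180 - 3q_G - (3/2)(q_L + q_C) = 0.
Larkspur's profit: π_L = (193 - 1.5Q)q_L - (84q_L). Setting ∂π_L/∂q_L = 0: 109 - 3q_L - (3/2)(q_G + q_C) = 0.
Cinder's profit: π_C = (193 - 1.5Q)q_C - (53q_C). Setting ∂π_C/∂q_C = 0: 140 - 3q_C - (3/2)(q_G + q_L) = 0.
Adding the 3 conditions: 429 − 3Q − 3Q = 0, i.e. Q = 143/2.
Back-substituting: q_G = (180 − 429/4)/(3/2) = 97/2, q_L = (109 − 429/4)/(3/2) = 7/6, q_C = (140 − 429/4)/(3/2) = 131/6.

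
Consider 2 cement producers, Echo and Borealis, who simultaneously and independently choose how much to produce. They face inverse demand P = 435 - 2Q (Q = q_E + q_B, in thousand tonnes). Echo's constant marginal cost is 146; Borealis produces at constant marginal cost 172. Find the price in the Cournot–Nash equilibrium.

Echo's profit: π_E = (435 - 2Q)q_E - (146q_E). Setting ∂π_E/∂q_E = 0: 289 - 4q_E - 2(q_B) = 0.
Borealis's profit: π_B = (435 - 2Q)q_B - (172q_B). Setting ∂π_B/∂q_B = 0: 263 - 4q_B - 2(q_E) = 0.
Best responses: q_E = (289 - 2q_B)/4, q_B = (263 - 2q_E)/4.
Solving the pair: q_E = 105/2, q_B = 79/2.
Total output Q = 92, so price P = 435 - 2·92 = 251.

251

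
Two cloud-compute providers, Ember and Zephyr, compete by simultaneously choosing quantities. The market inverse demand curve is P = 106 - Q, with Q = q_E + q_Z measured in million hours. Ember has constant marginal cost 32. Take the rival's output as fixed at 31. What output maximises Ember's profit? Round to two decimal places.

21.50

With the rival's output fixed at 31, Ember's profit is π_E = (106 - 31 - q_E)q_E - (32q_E) = (75 - q_E)q_E - (32q_E).
∂π_E/∂q_E = 43 - 2q_E = 0, so q_E = 43/2.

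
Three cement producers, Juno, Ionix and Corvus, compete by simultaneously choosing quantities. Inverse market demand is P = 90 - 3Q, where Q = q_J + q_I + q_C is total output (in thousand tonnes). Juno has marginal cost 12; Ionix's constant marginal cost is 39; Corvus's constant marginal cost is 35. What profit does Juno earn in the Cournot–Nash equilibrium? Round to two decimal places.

341.33

Juno's profit: π_J = (90 - 3Q)q_J - (12q_J). Setting ∂π_J/∂q_J = 0: 78 - 6q_J - 3(q_I + q_C) = 0.
Ionix's first-order condition: 51 - 6q_I - 3(q_J + q_C) = 0.
Corvus's first-order condition: 55 - 6q_C - 3(q_J + q_I) = 0.
Adding the 3 first-order conditions: 184 − 12Q = 0, so Q = 46/3.
Back-substituting: q_J = (78 − 46)/3 = 32/3, q_I = (51 − 46)/3 = 5/3, q_C = (55 − 46)/3 = 3.
Price P = 90 - 3·(46/3) = 44.
Juno's profit: (44 - 12)·(32/3) = 1024/3.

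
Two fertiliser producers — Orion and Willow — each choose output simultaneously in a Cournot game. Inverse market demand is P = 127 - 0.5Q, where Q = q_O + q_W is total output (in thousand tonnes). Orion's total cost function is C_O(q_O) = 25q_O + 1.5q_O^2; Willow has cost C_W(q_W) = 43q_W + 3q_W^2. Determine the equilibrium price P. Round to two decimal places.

109.76

Orion's profit: π_O = (127 - 0.5Q)q_O - (25q_O + (3/2)q_O²). Setting ∂π_O/∂q_O = 0: 102 - 4q_O - (1/2)(q_W) = 0.
Willow's first-order condition: 84 - 7q_W - (1/2)(q_O) = 0.
So q_O = (102 - (1/2)q_W)/4 and q_W = (84 - (1/2)q_O)/7.
Substituting one into the other gives q_O = 896/37 and q_W = 380/37.
Total output Q = 1276/37, so price P = 127 - (1/2)·(1276/37) = 109.7568.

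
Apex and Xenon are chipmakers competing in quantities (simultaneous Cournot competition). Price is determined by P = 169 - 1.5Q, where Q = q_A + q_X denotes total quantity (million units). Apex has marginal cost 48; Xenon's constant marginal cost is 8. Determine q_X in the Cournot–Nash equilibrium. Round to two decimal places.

44.67

Apex's profit: π_A = (169 - 1.5Q)q_A - (48q_A). Setting ∂π_A/∂q_A = 0: 121 - 3q_A - (3/2)(q_X) = 0.
Xenon's profit: π_X = (169 - 1.5Q)q_X - (8q_X). Setting ∂π_X/∂q_X = 0: 161 - 3q_X - (3/2)(q_A) = 0.
Best responses: q_A = (121 - (3/2)q_X)/3, q_X = (161 - (3/2)q_A)/3.
Solving the pair: q_A = 18, q_X = 134/3.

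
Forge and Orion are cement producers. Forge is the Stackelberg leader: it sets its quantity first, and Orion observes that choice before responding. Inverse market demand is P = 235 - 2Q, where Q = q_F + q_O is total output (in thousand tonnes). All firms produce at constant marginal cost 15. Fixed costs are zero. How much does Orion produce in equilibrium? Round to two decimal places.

Solve by backward induction. Given q_F, the follower Orion maximises π_O = (235 - 2q_F - 2q_O)q_O - 15q_O.
Setting the follower's marginal profit to zero, 220 - 2q_F - 4q_O = 0, i.e. q_O = (220 - 2q_F)/4.
Forge substitutes q_O(q_F) into its own profit: π_F = q_F(235 - 2q_F - (220 - 2q_F)/2) - 15q_F = (125 - q_F)q_F - 15q_F.
The leader's first-order condition 110 - 2q_F = 0 yields q_F = 55.
Then q_O = (220 - 2·55)/4 = 55/2.

27.50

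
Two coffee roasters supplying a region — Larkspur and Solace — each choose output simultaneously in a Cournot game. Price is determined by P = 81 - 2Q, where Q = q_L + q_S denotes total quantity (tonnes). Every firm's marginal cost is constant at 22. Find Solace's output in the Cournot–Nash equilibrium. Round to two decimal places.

9.83

Each firm earns π_i = (81 - 2Q)q_i - 22q_i.
First-order condition (treating rivals' output as given): 59 - 4q_i - 2q_j = 0.
With identical firms every q_j equals q_i, so q_j = q_i and 59 = 6q_i, giving q_i = 59/6.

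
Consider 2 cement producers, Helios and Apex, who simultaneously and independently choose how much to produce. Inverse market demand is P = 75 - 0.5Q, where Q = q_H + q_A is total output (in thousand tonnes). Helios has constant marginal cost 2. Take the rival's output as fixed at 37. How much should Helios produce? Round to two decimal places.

With the rival's output fixed at 37, Helios's profit is π_H = (75 - (1/2)·37 - (1/2)q_H)q_H - (2q_H) = (113/2 - (1/2)q_H)q_H - (2q_H).
∂π_H/∂q_H = 109/2 - q_H = 0, so q_H = 109/2.

54.50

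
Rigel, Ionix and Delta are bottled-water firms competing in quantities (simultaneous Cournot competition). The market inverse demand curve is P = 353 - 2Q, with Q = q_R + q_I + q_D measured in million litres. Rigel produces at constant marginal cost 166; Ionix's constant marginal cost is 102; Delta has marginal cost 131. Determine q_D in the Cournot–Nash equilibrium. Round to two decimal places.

28.50

Rigel's profit: π_R = (353 - 2Q)q_R - (166q_R). Setting ∂π_R/∂q_R = 0: 187 - 4q_R - 2(q_I + q_D) = 0.
Ionix's first-order condition: 251 - 4q_I - 2(q_R + q_D) = 0.
Delta's profit: π_D = (353 - 2Q)q_D - (131q_D). Setting ∂π_D/∂q_D = 0: 222 - 4q_D - 2(q_R + q_I) = 0.
Summing all 3 equations gives 660 − 8Q = 0, hence Q = 165/2.
Back-substituting: q_R = (187 − 165)/2 = 11, q_I = (251 − 165)/2 = 43, q_D = (222 − 165)/2 = 57/2.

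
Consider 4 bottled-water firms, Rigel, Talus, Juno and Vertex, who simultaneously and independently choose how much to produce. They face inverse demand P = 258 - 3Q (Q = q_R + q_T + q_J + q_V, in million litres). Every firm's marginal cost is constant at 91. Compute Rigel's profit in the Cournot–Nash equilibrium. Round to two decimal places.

Each firm earns π_i = (258 - 3Q)q_i - 91q_i.
Setting ∂π_i/∂q_i = 0 with rivals' quantities fixed: 167 - 6q_i - 3·Σ_{j≠i} q_j = 0.
With identical firms every q_j equals q_i, so Σ_{j≠i} q_j = 3q_i and 167 = 15q_i, giving q_i = 167/15.
Price P = 258 - 3·(668/15) = 622/5.
Rigel's profit: (622/5 - 91)·(167/15) = 371.8533.

371.85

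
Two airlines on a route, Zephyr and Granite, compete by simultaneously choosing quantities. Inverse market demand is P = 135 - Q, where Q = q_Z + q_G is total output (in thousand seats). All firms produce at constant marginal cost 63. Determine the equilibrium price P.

87

Each firm earns π_i = (135 - Q)q_i - 63q_i.
First-order condition (treating rivals' output as given): 72 - 2q_i - q_j = 0.
By symmetry each firm produces the same amount; substituting q_j = q_i yields q_i = 72/3 = 24.
Total output Q = 48, so price P = 135 - 48 = 87.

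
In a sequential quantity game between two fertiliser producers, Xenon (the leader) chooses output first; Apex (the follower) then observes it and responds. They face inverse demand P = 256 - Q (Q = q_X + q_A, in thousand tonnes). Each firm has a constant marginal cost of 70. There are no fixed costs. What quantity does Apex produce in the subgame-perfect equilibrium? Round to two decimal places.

Solve by backward induction. Given q_X, the follower Apex maximises π_A = (256 - q_X - q_A)q_A - 70q_A.
Follower FOC: 186 - q_X - 2q_A = 0, so q_A(q_X) = (186 - q_X)/2.
The leader anticipates this reaction. Substituting into P = 256 - Q gives P = 163 - (1/2)q_X, so π_X = (163 - (1/2)q_X)q_X - 70q_X.
The leader's first-order condition 93 - q_X = 0 yields q_X = 93.
Then q_A = (186 - 93)/2 = 93/2.

46.50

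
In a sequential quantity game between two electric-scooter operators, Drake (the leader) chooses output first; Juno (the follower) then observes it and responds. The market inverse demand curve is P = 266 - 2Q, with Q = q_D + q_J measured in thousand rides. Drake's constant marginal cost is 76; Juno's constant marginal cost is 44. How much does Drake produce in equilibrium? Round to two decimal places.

The follower Juno best-responds to any q_D: π_J = (266 - 2Q)q_J - 44q_J.
Setting the follower's marginal profit to zero, 222 - 2q_D - 4q_J = 0, i.e. q_J = (222 - 2q_D)/4.
The leader anticipates this reaction. Substituting into P = 266 - 2Q gives P = 155 - q_D, so π_D = (155 - q_D)q_D - 76q_D.
Maximising: ∂π_D/∂q_D = 79 - 2q_D = 0, giving q_D = 79/2.
Then q_J = (222 - 2·(79/2))/4 = 143/4.

39.50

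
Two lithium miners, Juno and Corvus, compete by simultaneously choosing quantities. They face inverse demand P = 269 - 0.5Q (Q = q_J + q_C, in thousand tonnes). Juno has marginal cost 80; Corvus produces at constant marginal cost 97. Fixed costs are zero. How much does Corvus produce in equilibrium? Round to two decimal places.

103.33

Juno's profit: π_J = (269 - 0.5Q)q_J - (80q_J). Setting ∂π_J/∂q_J = 0: 189 - q_J - (1/2)(q_C) = 0.
Corvus's first-order condition: 172 - q_C - (1/2)(q_J) = 0.
So q_J = (189 - (1/2)q_C) and q_C = (172 - (1/2)q_J).
Substituting one into the other gives q_J = 412/3 and q_C = 310/3.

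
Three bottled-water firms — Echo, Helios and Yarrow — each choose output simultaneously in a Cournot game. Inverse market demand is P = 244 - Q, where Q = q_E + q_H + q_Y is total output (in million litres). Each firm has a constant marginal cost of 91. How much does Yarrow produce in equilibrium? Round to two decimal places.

38.25

A representative firm's profit is π_i = q_i(244 - Q) - 91q_i.
Setting ∂π_i/∂q_i = 0 with rivals' quantities fixed: 153 - 2q_i - Σ_{j≠i} q_j = 0.
With identical firms every q_j equals q_i, so Σ_{j≠i} q_j = 2q_i and 153 = 4q_i, giving q_i = 153/4.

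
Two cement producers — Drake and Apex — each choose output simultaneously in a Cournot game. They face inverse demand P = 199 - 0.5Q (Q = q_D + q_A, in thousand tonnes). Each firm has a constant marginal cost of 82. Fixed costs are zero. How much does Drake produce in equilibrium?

78

A representative firm's profit is π_i = q_i(199 - 0.5Q) - 82q_i.
First-order condition (treating rivals' output as given): 117 - q_i - (1/2)q_j = 0.
With identical firms every q_j equals q_i, so q_j = q_i and 117 = (3/2)q_i, giving q_i = 78.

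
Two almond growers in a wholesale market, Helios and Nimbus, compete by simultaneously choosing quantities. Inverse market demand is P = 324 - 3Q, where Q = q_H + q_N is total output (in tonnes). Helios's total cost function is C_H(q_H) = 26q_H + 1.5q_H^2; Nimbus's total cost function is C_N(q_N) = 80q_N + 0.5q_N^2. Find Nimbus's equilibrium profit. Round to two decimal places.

2034.71

Helios's profit: π_H = (324 - 3Q)q_H - (26q_H + (3/2)q_H²). Setting ∂π_H/∂q_H = 0: 298 - 9q_H - 3(q_N) = 0.
Nimbus's profit: π_N = (324 - 3Q)q_N - (80q_N + (1/2)q_N²). Setting ∂π_N/∂q_N = 0: 244 - 7q_N - 3(q_H) = 0.
So q_H = (298 - 3q_N)/9 and q_N = (244 - 3q_H)/7.
Solving the pair: q_H = 677/27, q_N = 217/9.
Price P = 324 - 3·(1328/27) = 1588/9.
Nimbus's profit: (1588/9)·(217/9) - 80·(217/9) - (1/2)(217/9)² = 2034.7099.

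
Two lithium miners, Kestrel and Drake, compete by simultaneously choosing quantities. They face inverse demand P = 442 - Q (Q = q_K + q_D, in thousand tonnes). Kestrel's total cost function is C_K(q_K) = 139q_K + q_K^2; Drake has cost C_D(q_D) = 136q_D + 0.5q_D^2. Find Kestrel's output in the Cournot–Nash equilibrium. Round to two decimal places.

Kestrel's profit: π_K = (442 - Q)q_K - (139q_K + q_K²). Setting ∂π_K/∂q_K = 0: 303 - 4q_K - (q_D) = 0.
Drake's first-order condition: 306 - 3q_D - (q_K) = 0.
Rearranging gives the reaction functions q_K = (303 - q_D)/4 and q_D = (306 - q_K)/3.
Substituting one into the other gives q_K = 603/11 and q_D = 921/11.

54.82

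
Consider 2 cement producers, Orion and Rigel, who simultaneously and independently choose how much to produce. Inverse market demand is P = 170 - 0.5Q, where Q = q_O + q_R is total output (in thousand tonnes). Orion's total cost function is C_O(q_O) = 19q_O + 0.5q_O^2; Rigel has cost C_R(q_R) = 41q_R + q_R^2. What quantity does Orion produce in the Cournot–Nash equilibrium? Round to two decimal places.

Orion's profit: π_O = (170 - 0.5Q)q_O - (19q_O + (1/2)q_O²). Setting ∂π_O/∂q_O = 0: 151 - 2q_O - (1/2)(q_R) = 0.
Rigel's first-order condition: 129 - 3q_R - (1/2)(q_O) = 0.
Best responses: q_O = (151 - (1/2)q_R)/2, q_R = (129 - (1/2)q_O)/3.
Substituting one into the other gives q_O = 1554/23 and q_R = 730/23.

67.57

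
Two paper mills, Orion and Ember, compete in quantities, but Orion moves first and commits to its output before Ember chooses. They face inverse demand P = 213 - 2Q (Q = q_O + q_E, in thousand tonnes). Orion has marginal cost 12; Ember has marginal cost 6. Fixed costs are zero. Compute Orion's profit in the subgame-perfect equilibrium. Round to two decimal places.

2376.56

Solve by backward induction. Given q_O, the follower Ember maximises π_E = (213 - 2q_O - 2q_E)q_E - 6q_E.
Setting the follower's marginal profit to zero, 207 - 2q_O - 4q_E = 0, i.e. q_E = (207 - 2q_O)/4.
The leader anticipates this reaction. Substituting into P = 213 - 2Q gives P = 219/2 - q_O, so π_O = (219/2 - q_O)q_O - 12q_O.
The leader's first-order condition 195/2 - 2q_O = 0 yields q_O = 195/4.
Then q_E = (207 - 2·(195/4))/4 = 219/8.
Price P = 213 - 2·(609/8) = 243/4.
Orion's profit: (243/4 - 12)·(195/4) = 2376.5625.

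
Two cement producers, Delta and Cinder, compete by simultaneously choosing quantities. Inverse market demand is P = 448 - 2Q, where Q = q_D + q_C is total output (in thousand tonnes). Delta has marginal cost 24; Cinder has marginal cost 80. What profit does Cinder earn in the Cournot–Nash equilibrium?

5408

Delta's profit: π_D = (448 - 2Q)q_D - (24q_D). Setting ∂π_D/∂q_D = 0: 424 - 4q_D - 2(q_C) = 0.
Cinder's first-order condition: 368 - 4q_C - 2(q_D) = 0.
Rearranging gives the reaction functions q_D = (424 - 2q_C)/4 and q_C = (368 - 2q_D)/4.
Substituting one into the other gives q_D = 80 and q_C = 52.
Price P = 448 - 2·132 = 184.
Cinder's profit: (184 - 80)·52 = 5408.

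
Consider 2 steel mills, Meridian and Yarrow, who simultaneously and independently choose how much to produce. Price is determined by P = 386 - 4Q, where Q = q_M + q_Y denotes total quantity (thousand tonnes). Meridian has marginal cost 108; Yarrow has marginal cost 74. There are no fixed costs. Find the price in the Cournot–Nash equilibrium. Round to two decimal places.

189.33

Meridian's profit: π_M = (386 - 4Q)q_M - (108q_M). Setting ∂π_M/∂q_M = 0: 278 - 8q_M - 4(q_Y) = 0.
Yarrow's profit: π_Y = (386 - 4Q)q_Y - (74q_Y). Setting ∂π_Y/∂q_Y = 0: 312 - 8q_Y - 4(q_M) = 0.
Rearranging gives the reaction functions q_M = (278 - 4q_Y)/8 and q_Y = (312 - 4q_M)/8.
Solving the pair: q_M = 61/3, q_Y = 173/6.
Total output Q = 295/6, so price P = 386 - 4·(295/6) = 568/3.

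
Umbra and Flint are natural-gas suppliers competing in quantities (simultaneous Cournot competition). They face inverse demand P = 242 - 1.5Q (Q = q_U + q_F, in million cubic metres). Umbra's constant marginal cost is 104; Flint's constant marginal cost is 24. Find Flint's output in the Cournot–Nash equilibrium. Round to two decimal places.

Umbra's profit: π_U = (242 - 1.5Q)q_U - (104q_U). Setting ∂π_U/∂q_U = 0: 138 - 3q_U - (3/2)(q_F) = 0.
Flint's profit: π_F = (242 - 1.5Q)q_F - (24q_F). Setting ∂π_F/∂q_F = 0: 218 - 3q_F - (3/2)(q_U) = 0.
Best responses: q_U = (138 - (3/2)q_F)/3, q_F = (218 - (3/2)q_U)/3.
Solving the pair: q_U = 116/9, q_F = 596/9.

66.22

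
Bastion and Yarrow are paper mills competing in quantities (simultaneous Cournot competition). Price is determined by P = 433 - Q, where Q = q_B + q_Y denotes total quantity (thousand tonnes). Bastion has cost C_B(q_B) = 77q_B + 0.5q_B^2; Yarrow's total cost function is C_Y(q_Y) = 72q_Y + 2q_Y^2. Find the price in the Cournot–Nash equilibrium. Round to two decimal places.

285.82

Bastion's profit: π_B = (433 - Q)q_B - (77q_B + (1/2)q_B²). Setting ∂π_B/∂q_B = 0: 356 - 3q_B - (q_Y) = 0.
Yarrow's first-order condition: 361 - 6q_Y - (q_B) = 0.
Best responses: q_B = (356 - q_Y)/3, q_Y = (361 - q_B)/6.
Solving the pair: q_B = 1775/17, q_Y = 727/17.
Total output Q = 147.1765, so price P = 433 - 147.1765 = 285.8235.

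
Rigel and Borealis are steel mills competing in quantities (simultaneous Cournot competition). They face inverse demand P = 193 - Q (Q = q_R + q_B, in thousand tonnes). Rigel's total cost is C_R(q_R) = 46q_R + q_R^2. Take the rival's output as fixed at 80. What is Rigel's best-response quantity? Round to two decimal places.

16.75

With the rival's output fixed at 80, Rigel's profit is π_R = (193 - 80 - q_R)q_R - (46q_R + q_R²) = (113 - q_R)q_R - (46q_R + q_R²).
∂π_R/∂q_R = 67 - 4q_R = 0, so q_R = 67/4.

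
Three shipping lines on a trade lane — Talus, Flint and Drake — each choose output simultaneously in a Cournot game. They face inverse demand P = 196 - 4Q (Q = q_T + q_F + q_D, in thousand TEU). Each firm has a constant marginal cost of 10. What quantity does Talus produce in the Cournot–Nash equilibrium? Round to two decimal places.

A representative firm's profit is π_i = q_i(196 - 4Q) - 10q_i.
Setting ∂π_i/∂q_i = 0 with rivals' quantities fixed: 186 - 8q_i - 4·Σ_{j≠i} q_j = 0.
By symmetry each firm produces the same amount; substituting Σ_{j≠i} q_j = 2q_i yields q_i = 186/16 = 93/8.

11.63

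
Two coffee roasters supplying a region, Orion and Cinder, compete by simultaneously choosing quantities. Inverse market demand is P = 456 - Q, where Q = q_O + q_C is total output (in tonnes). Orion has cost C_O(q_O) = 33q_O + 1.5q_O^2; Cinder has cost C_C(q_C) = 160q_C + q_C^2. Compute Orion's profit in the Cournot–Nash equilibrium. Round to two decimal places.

13495.96

Orion's profit: π_O = (456 - Q)q_O - (33q_O + (3/2)q_O²). Setting ∂π_O/∂q_O = 0: 423 - 5q_O - (q_C) = 0.
Cinder's profit: π_C = (456 - Q)q_C - (160q_C + q_C²). Setting ∂π_C/∂q_C = 0: 296 - 4q_C - (q_O) = 0.
Rearranging gives the reaction functions q_O = (423 - q_C)/5 and q_C = (296 - q_O)/4.
Substituting one into the other gives q_O = 1396/19 and q_C = 1057/19.
Price P = 456 - 129.1053 = 326.8947.
Orion's profit: 326.8947·(1396/19) - 33·(1396/19) - (3/2)(1396/19)² = 13495.9557.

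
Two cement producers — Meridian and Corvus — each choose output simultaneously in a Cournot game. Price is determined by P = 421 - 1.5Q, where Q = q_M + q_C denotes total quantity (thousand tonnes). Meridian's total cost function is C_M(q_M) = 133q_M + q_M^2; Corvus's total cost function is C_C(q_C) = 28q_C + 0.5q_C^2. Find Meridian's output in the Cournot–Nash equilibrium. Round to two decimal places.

Meridian's profit: π_M = (421 - 1.5Q)q_M - (133q_M + q_M²). Setting ∂π_M/∂q_M = 0: 288 - 5q_M - (3/2)(q_C) = 0.
Corvus's first-order condition: 393 - 4q_C - (3/2)(q_M) = 0.
Best responses: q_M = (288 - (3/2)q_C)/5, q_C = (393 - (3/2)q_M)/4.
Solving the pair: q_M = 31.6901, q_C = 86.3662.

31.69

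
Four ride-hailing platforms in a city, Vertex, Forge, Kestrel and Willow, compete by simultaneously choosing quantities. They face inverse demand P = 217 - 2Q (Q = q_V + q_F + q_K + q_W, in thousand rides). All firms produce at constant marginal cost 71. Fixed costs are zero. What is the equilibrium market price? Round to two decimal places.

100.20

Each firm earns π_i = (217 - 2Q)q_i - 71q_i.
Setting ∂π_i/∂q_i = 0 with rivals' quantities fixed: 146 - 4q_i - 2·Σ_{j≠i} q_j = 0.
With identical firms every q_j equals q_i, so Σ_{j≠i} q_j = 3q_i and 146 = 10q_i, giving q_i = 73/5.
Total output Q = 292/5, so price P = 217 - 2·(292/5) = 501/5.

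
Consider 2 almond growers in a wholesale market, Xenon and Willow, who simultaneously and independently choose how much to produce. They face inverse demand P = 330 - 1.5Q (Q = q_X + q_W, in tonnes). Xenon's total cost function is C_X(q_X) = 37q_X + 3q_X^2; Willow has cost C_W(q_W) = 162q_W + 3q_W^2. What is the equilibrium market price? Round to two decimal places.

Xenon's profit: π_X = (330 - 1.5Q)q_X - (37q_X + 3q_X²). Setting ∂π_X/∂q_X = 0: 293 - 9q_X - (3/2)(q_W) = 0.
Willow's profit: π_W = (330 - 1.5Q)q_W - (162q_W + 3q_W²). Setting ∂π_W/∂q_W = 0: 168 - 9q_W - (3/2)(q_X) = 0.
So q_X = (293 - (3/2)q_W)/9 and q_W = (168 - (3/2)q_X)/9.
Substituting one into the other gives q_X = 212/7 and q_W = 286/21.
Total output Q = 922/21, so price P = 330 - (3/2)·(922/21) = 1849/7.

264.14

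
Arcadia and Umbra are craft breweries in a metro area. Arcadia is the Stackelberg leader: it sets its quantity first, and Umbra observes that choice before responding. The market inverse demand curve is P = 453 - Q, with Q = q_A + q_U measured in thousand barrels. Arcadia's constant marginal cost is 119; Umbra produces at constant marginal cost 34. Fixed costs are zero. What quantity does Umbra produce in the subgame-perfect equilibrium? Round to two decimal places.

The follower Umbra best-responds to any q_A: π_U = (453 - Q)q_U - 34q_U.
Setting the follower's marginal profit to zero, 419 - q_A - 2q_U = 0, i.e. q_U = (419 - q_A)/2.
The leader anticipates this reaction. Substituting into P = 453 - Q gives P = 487/2 - (1/2)q_A, so π_A = (487/2 - (1/2)q_A)q_A - 119q_A.
Maximising: ∂π_A/∂q_A = 249/2 - q_A = 0, giving q_A = 249/2.
Then q_U = (419 - 249/2)/2 = 589/4.

147.25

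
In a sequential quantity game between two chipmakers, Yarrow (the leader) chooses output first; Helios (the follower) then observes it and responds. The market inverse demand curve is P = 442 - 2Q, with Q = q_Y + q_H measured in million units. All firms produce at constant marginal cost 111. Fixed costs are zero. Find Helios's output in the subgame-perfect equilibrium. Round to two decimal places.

The follower Helios best-responds to any q_Y: π_H = (442 - 2Q)q_H - 111q_H.
Setting the follower's marginal profit to zero, 331 - 2q_Y - 4q_H = 0, i.e. q_H = (331 - 2q_Y)/4.
The leader anticipates this reaction. Substituting into P = 442 - 2Q gives P = 553/2 - q_Y, so π_Y = (553/2 - q_Y)q_Y - 111q_Y.
Maximising: ∂π_Y/∂q_Y = 331/2 - 2q_Y = 0, giving q_Y = 331/4.
Then q_H = (331 - 2·(331/4))/4 = 331/8.

41.38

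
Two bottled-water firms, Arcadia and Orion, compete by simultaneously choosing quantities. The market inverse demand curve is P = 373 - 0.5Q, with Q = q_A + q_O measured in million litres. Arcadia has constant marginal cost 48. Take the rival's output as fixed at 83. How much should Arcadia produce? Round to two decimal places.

With the rival's output fixed at 83, Arcadia's profit is π_A = (373 - (1/2)·83 - (1/2)q_A)q_A - (48q_A) = (663/2 - (1/2)q_A)q_A - (48q_A).
∂π_A/∂q_A = 567/2 - q_A = 0, so q_A = 567/2.

283.50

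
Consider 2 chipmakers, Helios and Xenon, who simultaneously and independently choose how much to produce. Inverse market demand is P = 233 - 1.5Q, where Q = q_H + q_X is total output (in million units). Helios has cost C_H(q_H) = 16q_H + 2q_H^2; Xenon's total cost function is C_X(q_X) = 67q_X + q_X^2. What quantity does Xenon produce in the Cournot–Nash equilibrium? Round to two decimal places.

Helios's profit: π_H = (233 - 1.5Q)q_H - (16q_H + 2q_H²). Setting ∂π_H/∂q_H = 0: 217 - 7q_H - (3/2)(q_X) = 0.
Xenon's first-order condition: 166 - 5q_X - (3/2)(q_H) = 0.
Rearranging gives the reaction functions q_H = (217 - (3/2)q_X)/7 and q_X = (166 - (3/2)q_H)/5.
Substituting one into the other gives q_H = 25.5267 and q_X = 25.5420.

25.54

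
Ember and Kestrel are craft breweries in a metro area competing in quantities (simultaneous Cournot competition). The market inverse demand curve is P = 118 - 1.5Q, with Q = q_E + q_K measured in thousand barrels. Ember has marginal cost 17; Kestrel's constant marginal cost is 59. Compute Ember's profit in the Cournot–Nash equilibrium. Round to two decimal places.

1514.74

Ember's profit: π_E = (118 - 1.5Q)q_E - (17q_E). Setting ∂π_E/∂q_E = 0: 101 - 3q_E - (3/2)(q_K) = 0.
Kestrel's profit: π_K = (118 - 1.5Q)q_K - (59q_K). Setting ∂π_K/∂q_K = 0: 59 - 3q_K - (3/2)(q_E) = 0.
Rearranging gives the reaction functions q_E = (101 - (3/2)q_K)/3 and q_K = (59 - (3/2)q_E)/3.
Substituting one into the other gives q_E = 286/9 and q_K = 34/9.
Price P = 118 - (3/2)·(320/9) = 194/3.
Ember's profit: (194/3 - 17)·(286/9) = 1514.7407.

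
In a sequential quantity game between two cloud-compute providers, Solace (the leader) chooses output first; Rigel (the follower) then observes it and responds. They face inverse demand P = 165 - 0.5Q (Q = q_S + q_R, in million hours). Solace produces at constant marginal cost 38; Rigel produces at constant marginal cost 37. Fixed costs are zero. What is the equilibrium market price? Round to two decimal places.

Solve by backward induction. Given q_S, the follower Rigel maximises π_R = (165 - (1/2)q_S - (1/2)q_R)q_R - 37q_R.
∂π_R/∂q_R = 128 - (1/2)q_S - q_R = 0 gives the reaction function q_R = (128 - (1/2)q_S).
The leader anticipates this reaction. Substituting into P = 165 - 0.5Q gives P = 101 - (1/4)q_S, so π_S = (101 - (1/4)q_S)q_S - 38q_S.
The leader's first-order condition 63 - (1/2)q_S = 0 yields q_S = 126.
Then q_R = (128 - (1/2)·126) = 65.
Total output Q = 191, so price P = 165 - (1/2)·191 = 139/2.

69.50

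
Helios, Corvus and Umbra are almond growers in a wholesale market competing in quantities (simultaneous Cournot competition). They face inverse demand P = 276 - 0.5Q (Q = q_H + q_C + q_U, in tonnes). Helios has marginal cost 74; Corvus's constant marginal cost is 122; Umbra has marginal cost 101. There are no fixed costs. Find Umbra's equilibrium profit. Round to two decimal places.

3570.13

Helios's profit: π_H = (276 - 0.5Q)q_H - (74q_H). Setting ∂π_H/∂q_H = 0: 202 - q_H - (1/2)(q_C + q_U) = 0.
Corvus's profit: π_C = (276 - 0.5Q)q_C - (122q_C). Setting ∂π_C/∂q_C = 0: 154 - q_C - (1/2)(q_H + q_U) = 0.
Umbra's profit: π_U = (276 - 0.5Q)q_U - (101q_U). Setting ∂π_U/∂q_U = 0: 175 - q_U - (1/2)(q_H + q_C) = 0.
Summing all 3 equations gives 531 − 2Q = 0, hence Q = 531/2.
Back-substituting: q_H = (202 − 531/4)/(1/2) = 277/2, q_C = (154 − 531/4)/(1/2) = 85/2, q_U = (175 − 531/4)/(1/2) = 169/2.
Price P = 276 - (1/2)·(531/2) = 573/4.
Umbra's profit: (573/4 - 101)·(169/2) = 3570.1250.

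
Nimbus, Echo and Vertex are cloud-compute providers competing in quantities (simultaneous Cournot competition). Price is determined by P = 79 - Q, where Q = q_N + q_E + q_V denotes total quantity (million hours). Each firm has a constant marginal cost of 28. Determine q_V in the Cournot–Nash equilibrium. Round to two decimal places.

12.75

Each firm earns π_i = (79 - Q)q_i - 28q_i.
First-order condition (treating rivals' output as given): 51 - 2q_i - Σ_{j≠i} q_j = 0.
With identical firms every q_j equals q_i, so Σ_{j≠i} q_j = 2q_i and 51 = 4q_i, giving q_i = 51/4.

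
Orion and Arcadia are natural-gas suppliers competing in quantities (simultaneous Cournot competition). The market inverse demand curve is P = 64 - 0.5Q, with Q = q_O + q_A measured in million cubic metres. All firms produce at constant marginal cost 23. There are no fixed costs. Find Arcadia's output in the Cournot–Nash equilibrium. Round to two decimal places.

27.33

A representative firm's profit is π_i = q_i(64 - 0.5Q) - 23q_i.
Setting ∂π_i/∂q_i = 0 with rivals' quantities fixed: 41 - q_i - (1/2)q_j = 0.
With identical firms every q_j equals q_i, so q_j = q_i and 41 = (3/2)q_i, giving q_i = 82/3.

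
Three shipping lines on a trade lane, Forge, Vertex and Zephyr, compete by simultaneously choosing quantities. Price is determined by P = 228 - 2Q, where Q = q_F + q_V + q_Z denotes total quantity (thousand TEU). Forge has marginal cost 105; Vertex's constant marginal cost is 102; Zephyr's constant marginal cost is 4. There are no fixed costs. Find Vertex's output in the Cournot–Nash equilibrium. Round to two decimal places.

Forge's profit: π_F = (228 - 2Q)q_F - (105q_F). Setting ∂π_F/∂q_F = 0: 123 - 4q_F - 2(q_V + q_Z) = 0.
Vertex's profit: π_V = (228 - 2Q)q_V - (102q_V). Setting ∂π_V/∂q_V = 0: 126 - 4q_V - 2(q_F + q_Z) = 0.
Zephyr's first-order condition: 224 - 4q_Z - 2(q_F + q_V) = 0.
Adding the 3 first-order conditions: 473 − 8Q = 0, so Q = 473/8.
Back-substituting: q_F = (123 − 473/4)/2 = 19/8, q_V = (126 − 473/4)/2 = 31/8, q_Z = (224 − 473/4)/2 = 423/8.

3.88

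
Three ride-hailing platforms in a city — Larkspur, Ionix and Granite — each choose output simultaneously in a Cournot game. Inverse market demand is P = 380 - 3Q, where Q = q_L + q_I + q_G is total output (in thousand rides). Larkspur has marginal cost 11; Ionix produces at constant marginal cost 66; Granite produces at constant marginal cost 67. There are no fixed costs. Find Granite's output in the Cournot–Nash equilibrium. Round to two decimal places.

21.33

Larkspur's profit: π_L = (380 - 3Q)q_L - (11q_L). Setting ∂π_L/∂q_L = 0: 369 - 6q_L - 3(q_I + q_G) = 0.
Ionix's profit: π_I = (380 - 3Q)q_I - (66q_I). Setting ∂π_I/∂q_I = 0: 314 - 6q_I - 3(q_L + q_G) = 0.
Granite's profit: π_G = (380 - 3Q)q_G - (67q_G). Setting ∂π_G/∂q_G = 0: 313 - 6q_G - 3(q_L + q_I) = 0.
Adding the 3 first-order conditions: 996 − 12Q = 0, so Q = 83.
Back-substituting: q_L = (369 − 249)/3 = 40, q_I = (314 − 249)/3 = 65/3, q_G = (313 − 249)/3 = 64/3.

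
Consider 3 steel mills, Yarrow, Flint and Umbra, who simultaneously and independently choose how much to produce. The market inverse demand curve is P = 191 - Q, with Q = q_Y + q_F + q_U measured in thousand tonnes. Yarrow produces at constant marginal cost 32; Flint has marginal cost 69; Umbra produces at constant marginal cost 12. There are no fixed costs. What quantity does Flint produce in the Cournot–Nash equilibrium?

Yarrow's profit: π_Y = (191 - Q)q_Y - (32q_Y). Setting ∂π_Y/∂q_Y = 0: 159 - 2q_Y - (q_F + q_U) = 0.
Flint's first-order condition: 122 - 2q_F - (q_Y + q_U) = 0.
Umbra's profit: π_U = (191 - Q)q_U - (12q_U). Setting ∂π_U/∂q_U = 0: 179 - 2q_U - (q_Y + q_F) = 0.
Adding the 3 conditions: 460 − 2Q − 2Q = 0, i.e. Q = 115.
Back-substituting: q_Y = (159 − 115) = 44, q_F = (122 − 115) = 7, q_U = (179 − 115) = 64.

7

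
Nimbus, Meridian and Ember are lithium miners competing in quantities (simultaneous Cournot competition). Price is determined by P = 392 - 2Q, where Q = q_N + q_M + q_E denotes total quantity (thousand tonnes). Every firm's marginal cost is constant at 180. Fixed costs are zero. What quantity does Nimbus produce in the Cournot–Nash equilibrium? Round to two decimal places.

26.50

A representative firm's profit is π_i = q_i(392 - 2Q) - 180q_i.
Setting ∂π_i/∂q_i = 0 with rivals' quantities fixed: 212 - 4q_i - 2·Σ_{j≠i} q_j = 0.
By symmetry each firm produces the same amount; substituting Σ_{j≠i} q_j = 2q_i yields q_i = 212/8 = 53/2.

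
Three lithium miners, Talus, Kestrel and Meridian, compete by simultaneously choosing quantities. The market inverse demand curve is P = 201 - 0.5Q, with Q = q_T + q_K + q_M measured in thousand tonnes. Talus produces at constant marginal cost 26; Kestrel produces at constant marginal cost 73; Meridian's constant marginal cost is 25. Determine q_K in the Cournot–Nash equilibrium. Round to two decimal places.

Talus's profit: π_T = (201 - 0.5Q)q_T - (26q_T). Setting ∂π_T/∂q_T = 0: 175 - q_T - (1/2)(q_K + q_M) = 0.
Kestrel's profit: π_K = (201 - 0.5Q)q_K - (73q_K). Setting ∂π_K/∂q_K = 0: 128 - q_K - (1/2)(q_T + q_M) = 0.
Meridian's first-order condition: 176 - q_M - (1/2)(q_T + q_K) = 0.
Adding the 3 first-order conditions: 479 − 2Q = 0, so Q = 479/2.
Back-substituting: q_T = (175 − 479/4)/(1/2) = 221/2, q_K = (128 − 479/4)/(1/2) = 33/2, q_M = (176 − 479/4)/(1/2) = 225/2.

16.50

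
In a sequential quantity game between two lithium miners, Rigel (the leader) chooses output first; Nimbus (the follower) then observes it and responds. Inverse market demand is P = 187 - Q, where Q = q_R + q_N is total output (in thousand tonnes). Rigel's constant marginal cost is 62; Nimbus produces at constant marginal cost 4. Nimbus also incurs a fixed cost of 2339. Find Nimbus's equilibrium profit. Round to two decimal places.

3248.56

The follower Nimbus best-responds to any q_R: π_N = (187 - Q)q_N - 4q_N.
∂π_N/∂q_N = 183 - q_R - 2q_N = 0 gives the reaction function q_N = (183 - q_R)/2.
Rigel substitutes q_N(q_R) into its own profit: π_R = q_R(187 - q_R - (183 - q_R)/2) - 62q_R = (191/2 - (1/2)q_R)q_R - 62q_R.
The leader's first-order condition 67/2 - q_R = 0 yields q_R = 67/2.
Then q_N = (183 - 67/2)/2 = 299/4.
Price P = 187 - 433/4 = 315/4.
Nimbus's profit: (315/4 - 4)·(299/4) - 2339 = 3248.5625.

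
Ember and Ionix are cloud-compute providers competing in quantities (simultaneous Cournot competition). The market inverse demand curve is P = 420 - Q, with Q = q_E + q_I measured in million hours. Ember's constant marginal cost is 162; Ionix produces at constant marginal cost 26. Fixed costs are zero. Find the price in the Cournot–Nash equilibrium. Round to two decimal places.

Ember's profit: π_E = (420 - Q)q_E - (162q_E). Setting ∂π_E/∂q_E = 0: 258 - 2q_E - (q_I) = 0.
Ionix's profit: π_I = (420 - Q)q_I - (26q_I). Setting ∂π_I/∂q_I = 0: 394 - 2q_I - (q_E) = 0.
Rearranging gives the reaction functions q_E = (258 - q_I)/2 and q_I = (394 - q_E)/2.
Solving the pair: q_E = 122/3, q_I = 530/3.
Total output Q = 652/3, so price P = 420 - 652/3 = 608/3.

202.67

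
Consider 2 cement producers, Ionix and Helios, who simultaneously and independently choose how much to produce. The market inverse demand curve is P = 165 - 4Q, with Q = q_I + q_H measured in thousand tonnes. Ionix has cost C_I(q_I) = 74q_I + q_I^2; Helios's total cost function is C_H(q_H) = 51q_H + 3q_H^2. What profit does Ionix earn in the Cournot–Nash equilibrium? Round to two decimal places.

Ionix's profit: π_I = (165 - 4Q)q_I - (74q_I + q_I²). Setting ∂π_I/∂q_I = 0: 91 - 10q_I - 4(q_H) = 0.
Helios's first-order condition: 114 - 14q_H - 4(q_I) = 0.
Rearranging gives the reaction functions q_I = (91 - 4q_H)/10 and q_H = (114 - 4q_I)/14.
Solving the pair: q_I = 409/62, q_H = 194/31.
Price P = 165 - 4·(797/62) = 113.5806.
Ionix's profit: 113.5806·(409/62) - 74·(409/62) - (409/62)² = 217.5871.

217.59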